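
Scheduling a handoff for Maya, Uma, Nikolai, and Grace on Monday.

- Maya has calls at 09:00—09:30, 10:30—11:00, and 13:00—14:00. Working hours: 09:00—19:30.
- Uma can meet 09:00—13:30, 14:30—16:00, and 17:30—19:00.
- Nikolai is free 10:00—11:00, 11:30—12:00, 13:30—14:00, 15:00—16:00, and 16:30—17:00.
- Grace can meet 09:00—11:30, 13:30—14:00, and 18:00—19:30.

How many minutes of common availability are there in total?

30 minutes

Maya free within 09:00–19:30: 09:30–10:30, 11:00–13:00, 14:00–19:30.
Maya ∩ Uma: 09:30–10:30, 11:00–13:00, 14:30–16:00, 17:30–19:00.
Maya ∩ Uma ∩ Nikolai: 10:00–10:30, 11:30–12:00, 15:00–16:00.
Maya ∩ Uma ∩ Nikolai ∩ Grace: 10:00–10:30.
Total common minutes: 30.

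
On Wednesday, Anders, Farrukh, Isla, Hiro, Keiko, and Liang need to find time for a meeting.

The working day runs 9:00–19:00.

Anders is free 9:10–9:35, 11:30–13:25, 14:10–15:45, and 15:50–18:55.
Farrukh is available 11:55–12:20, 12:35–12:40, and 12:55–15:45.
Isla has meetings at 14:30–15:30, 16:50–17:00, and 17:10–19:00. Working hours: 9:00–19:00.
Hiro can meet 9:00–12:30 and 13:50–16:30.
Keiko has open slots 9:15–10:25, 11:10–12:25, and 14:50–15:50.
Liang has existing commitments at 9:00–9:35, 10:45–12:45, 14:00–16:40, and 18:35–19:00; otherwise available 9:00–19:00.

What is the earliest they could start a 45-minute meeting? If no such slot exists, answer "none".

none

Isla free within 09:00–19:00: 09:00–14:30, 15:30–16:50, 17:00–17:10.
Liang free within 09:00–19:00: 09:35–10:45, 12:45–14:00, 16:40–18:35.
Anders ∩ Farrukh: 11:55–12:20, 12:35–12:40, 12:55–13:25, 14:10–15:45.
Anders ∩ Farrukh ∩ Isla: 11:55–12:20, 12:35–12:40, 12:55–13:25, 14:10–14:30, 15:30–15:45.
Anders ∩ Farrukh ∩ Isla ∩ Hiro: 11:55–12:20, 14:10–14:30, 15:30–15:45.
Anders ∩ Farrukh ∩ Isla ∩ Hiro ∩ Keiko: 11:55–12:20, 15:30–15:45.
Anders ∩ Farrukh ∩ Isla ∩ Hiro ∩ Keiko ∩ Liang: (none).
Windows ≥ 45 min: (none).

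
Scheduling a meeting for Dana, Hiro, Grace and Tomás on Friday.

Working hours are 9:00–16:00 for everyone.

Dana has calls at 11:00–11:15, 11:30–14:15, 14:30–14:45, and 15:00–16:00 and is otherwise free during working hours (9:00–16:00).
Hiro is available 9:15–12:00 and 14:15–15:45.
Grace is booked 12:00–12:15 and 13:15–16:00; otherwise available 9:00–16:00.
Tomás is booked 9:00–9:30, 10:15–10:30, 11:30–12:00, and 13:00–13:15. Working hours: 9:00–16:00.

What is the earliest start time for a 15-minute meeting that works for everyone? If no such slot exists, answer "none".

09:30

Dana free within 09:00–16:00: 09:00–11:00, 11:15–11:30, 14:15–14:30, 14:45–15:00.
Grace free within 09:00–16:00: 09:00–12:00, 12:15–13:15.
Tomás free within 09:00–16:00: 09:30–10:15, 10:30–11:30, 12:00–13:00, 13:15–16:00.
Dana ∩ Hiro: 09:15–11:00, 11:15–11:30, 14:15–14:30, 14:45–15:00.
Dana ∩ Hiro ∩ Grace: 09:15–11:00, 11:15–11:30.
Dana ∩ Hiro ∩ Grace ∩ Tomás: 09:30–10:15, 10:30–11:00, 11:15–11:30.
Windows ≥ 15 min: 09:30–10:15, 10:30–11:00, 11:15–11:30.
Earliest such window starts at 09:30.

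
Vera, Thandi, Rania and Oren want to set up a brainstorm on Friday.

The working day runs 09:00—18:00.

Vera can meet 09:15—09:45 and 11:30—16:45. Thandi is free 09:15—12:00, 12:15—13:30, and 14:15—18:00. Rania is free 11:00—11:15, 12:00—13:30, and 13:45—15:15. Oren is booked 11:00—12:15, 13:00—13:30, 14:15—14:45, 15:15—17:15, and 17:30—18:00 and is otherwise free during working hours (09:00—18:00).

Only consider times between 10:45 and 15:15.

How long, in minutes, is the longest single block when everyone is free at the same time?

Oren free within 09:00–18:00: 09:00–11:00, 12:15–13:00, 13:30–14:15, 14:45–15:15, 17:15–17:30.
Vera ∩ Thandi: 09:15–09:45, 11:30–12:00, 12:15–13:30, 14:15–16:45.
Vera ∩ Thandi ∩ Rania: 12:15–13:30, 14:15–15:15.
Vera ∩ Thandi ∩ Rania ∩ Oren: 12:15–13:00, 14:45–15:15.
Restricted to 10:45–15:15: 12:15–13:00, 14:45–15:15.
Common window lengths: 45, 30 min; longest is 45.

45 minutes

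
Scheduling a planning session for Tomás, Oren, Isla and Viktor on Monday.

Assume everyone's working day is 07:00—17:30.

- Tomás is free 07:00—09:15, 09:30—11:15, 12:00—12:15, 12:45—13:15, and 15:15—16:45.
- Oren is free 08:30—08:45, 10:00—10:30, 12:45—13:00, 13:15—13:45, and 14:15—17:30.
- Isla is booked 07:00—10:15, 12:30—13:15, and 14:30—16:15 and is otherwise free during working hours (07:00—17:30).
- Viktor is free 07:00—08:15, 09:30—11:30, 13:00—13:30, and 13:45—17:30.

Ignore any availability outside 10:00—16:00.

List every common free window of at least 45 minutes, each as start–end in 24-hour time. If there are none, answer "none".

none

Isla free within 07:00–17:30: 10:15–12:30, 13:15–14:30, 16:15–17:30.
Tomás ∩ Oren: 08:30–08:45, 10:00–10:30, 12:45–13:00, 15:15–16:45.
Tomás ∩ Oren ∩ Isla: 10:15–10:30, 16:15–16:45.
Tomás ∩ Oren ∩ Isla ∩ Viktor: 10:15–10:30, 16:15–16:45.
Restricted to 10:00–16:00: 10:15–10:30.
Windows ≥ 45 min: (none).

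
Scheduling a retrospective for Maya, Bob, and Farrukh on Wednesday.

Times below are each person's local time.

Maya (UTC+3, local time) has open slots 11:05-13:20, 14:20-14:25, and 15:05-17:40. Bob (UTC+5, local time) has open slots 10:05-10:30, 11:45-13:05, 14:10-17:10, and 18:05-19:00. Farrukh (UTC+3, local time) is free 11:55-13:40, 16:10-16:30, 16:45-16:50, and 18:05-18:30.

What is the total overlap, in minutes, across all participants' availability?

Maya → UTC: 08:05–10:20, 11:20–11:25, 12:05–14:40.
Bob → UTC: 05:05–05:30, 06:45–08:05, 09:10–12:10, 13:05–14:00.
Farrukh → UTC: 08:55–10:40, 13:10–13:30, 13:45–13:50, 15:05–15:30.
Maya ∩ Bob: 09:10–10:20, 11:20–11:25, 12:05–12:10, 13:05–14:00.
Maya ∩ Bob ∩ Farrukh: 09:10–10:20, 13:10–13:30, 13:45–13:50.
Total common minutes: 70 + 20 + 5 = 95.

95 minutes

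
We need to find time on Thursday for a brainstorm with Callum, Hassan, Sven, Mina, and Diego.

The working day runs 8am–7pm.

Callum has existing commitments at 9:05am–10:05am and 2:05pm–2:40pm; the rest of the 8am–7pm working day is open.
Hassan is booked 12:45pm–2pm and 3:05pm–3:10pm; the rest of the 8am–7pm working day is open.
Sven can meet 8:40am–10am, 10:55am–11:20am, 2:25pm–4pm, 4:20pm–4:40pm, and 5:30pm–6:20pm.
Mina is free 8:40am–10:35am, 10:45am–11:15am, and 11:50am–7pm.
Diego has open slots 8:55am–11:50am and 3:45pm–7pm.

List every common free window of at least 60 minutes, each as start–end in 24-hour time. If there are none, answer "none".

Callum free within 08:00–19:00: 08:00–09:05, 10:05–14:05, 14:40–19:00.
Hassan free within 08:00–19:00: 08:00–12:45, 14:00–15:05, 15:10–19:00.
Callum ∩ Hassan: 08:00–09:05, 10:05–12:45, 14:00–14:05, 14:40–15:05, 15:10–19:00.
Callum ∩ Hassan ∩ Sven: 08:40–09:05, 10:55–11:20, 14:40–15:05, 15:10–16:00, 16:20–16:40, 17:30–18:20.
Callum ∩ Hassan ∩ Sven ∩ Mina: 08:40–09:05, 10:55–11:15, 14:40–15:05, 15:10–16:00, 16:20–16:40, 17:30–18:20.
Callum ∩ Hassan ∩ Sven ∩ Mina ∩ Diego: 08:55–09:05, 10:55–11:15, 15:45–16:00, 16:20–16:40, 17:30–18:20.
Windows ≥ 60 min: (none).

none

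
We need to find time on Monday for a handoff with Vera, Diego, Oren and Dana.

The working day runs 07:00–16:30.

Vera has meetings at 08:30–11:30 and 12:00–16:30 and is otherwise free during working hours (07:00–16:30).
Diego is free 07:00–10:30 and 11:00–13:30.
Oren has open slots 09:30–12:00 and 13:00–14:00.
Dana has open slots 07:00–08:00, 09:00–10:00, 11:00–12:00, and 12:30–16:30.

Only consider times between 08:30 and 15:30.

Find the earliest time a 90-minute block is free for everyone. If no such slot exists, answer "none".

none

Vera free within 07:00–16:30: 07:00–08:30, 11:30–12:00.
Vera ∩ Diego: 07:00–08:30, 11:30–12:00.
Vera ∩ Diego ∩ Oren: 11:30–12:00.
Vera ∩ Diego ∩ Oren ∩ Dana: 11:30–12:00.
Restricted to 08:30–15:30: 11:30–12:00.
Windows ≥ 90 min: (none).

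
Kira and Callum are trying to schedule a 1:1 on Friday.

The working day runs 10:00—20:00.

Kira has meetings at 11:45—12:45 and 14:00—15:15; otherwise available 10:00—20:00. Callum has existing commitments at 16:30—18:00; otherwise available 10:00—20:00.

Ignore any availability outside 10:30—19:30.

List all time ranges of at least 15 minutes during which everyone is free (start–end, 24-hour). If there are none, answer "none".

10:30–11:45, 12:45–14:00, 15:15–16:30, 18:00–19:30

Kira free within 10:00–20:00: 10:00–11:45, 12:45–14:00, 15:15–20:00.
Callum free within 10:00–20:00: 10:00–16:30, 18:00–20:00.
Kira ∩ Callum: 10:00–11:45, 12:45–14:00, 15:15–16:30, 18:00–20:00.
Restricted to 10:30–19:30: 10:30–11:45, 12:45–14:00, 15:15–16:30, 18:00–19:30.
Windows ≥ 15 min: 10:30–11:45, 12:45–14:00, 15:15–16:30, 18:00–19:30.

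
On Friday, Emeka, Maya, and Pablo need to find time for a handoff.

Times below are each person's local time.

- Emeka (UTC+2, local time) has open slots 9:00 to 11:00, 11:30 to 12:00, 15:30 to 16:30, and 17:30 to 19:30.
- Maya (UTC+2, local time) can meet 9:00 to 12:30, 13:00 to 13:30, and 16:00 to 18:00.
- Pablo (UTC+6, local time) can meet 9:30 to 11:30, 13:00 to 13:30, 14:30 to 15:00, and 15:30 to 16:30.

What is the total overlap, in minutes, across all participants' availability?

90 minutes

Emeka → UTC: 07:00–09:00, 09:30–10:00, 13:30–14:30, 15:30–17:30.
Maya → UTC: 07:00–10:30, 11:00–11:30, 14:00–16:00.
Pablo → UTC: 03:30–05:30, 07:00–07:30, 08:30–09:00, 09:30–10:30.
Emeka ∩ Maya: 07:00–09:00, 09:30–10:00, 14:00–14:30, 15:30–16:00.
Emeka ∩ Maya ∩ Pablo: 07:00–07:30, 08:30–09:00, 09:30–10:00.
Total common minutes: 30 + 30 + 30 = 90.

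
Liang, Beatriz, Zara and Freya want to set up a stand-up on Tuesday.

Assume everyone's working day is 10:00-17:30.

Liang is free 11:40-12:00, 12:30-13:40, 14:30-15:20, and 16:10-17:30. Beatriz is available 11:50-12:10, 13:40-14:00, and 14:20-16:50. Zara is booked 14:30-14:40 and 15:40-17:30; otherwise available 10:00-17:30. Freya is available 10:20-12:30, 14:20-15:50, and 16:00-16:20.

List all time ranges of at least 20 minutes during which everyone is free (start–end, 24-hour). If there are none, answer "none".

14:40–15:20

Zara free within 10:00–17:30: 10:00–14:30, 14:40–15:40.
Liang ∩ Beatriz: 11:50–12:00, 14:30–15:20, 16:10–16:50.
Liang ∩ Beatriz ∩ Zara: 11:50–12:00, 14:40–15:20.
Liang ∩ Beatriz ∩ Zara ∩ Freya: 11:50–12:00, 14:40–15:20.
Windows ≥ 20 min: 14:40–15:20.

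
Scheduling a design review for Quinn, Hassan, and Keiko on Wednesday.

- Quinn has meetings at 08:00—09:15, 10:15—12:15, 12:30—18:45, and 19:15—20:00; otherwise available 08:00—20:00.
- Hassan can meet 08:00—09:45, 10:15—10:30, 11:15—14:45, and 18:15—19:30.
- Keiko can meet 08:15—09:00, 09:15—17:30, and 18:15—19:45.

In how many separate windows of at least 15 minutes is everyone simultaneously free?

3

Quinn free within 08:00–20:00: 09:15–10:15, 12:15–12:30, 18:45–19:15.
Quinn ∩ Hassan: 09:15–09:45, 12:15–12:30, 18:45–19:15.
Quinn ∩ Hassan ∩ Keiko: 09:15–09:45, 12:15–12:30, 18:45–19:15.
Windows ≥ 15 min: 09:15–09:45, 12:15–12:30, 18:45–19:15.
That's 3 windows.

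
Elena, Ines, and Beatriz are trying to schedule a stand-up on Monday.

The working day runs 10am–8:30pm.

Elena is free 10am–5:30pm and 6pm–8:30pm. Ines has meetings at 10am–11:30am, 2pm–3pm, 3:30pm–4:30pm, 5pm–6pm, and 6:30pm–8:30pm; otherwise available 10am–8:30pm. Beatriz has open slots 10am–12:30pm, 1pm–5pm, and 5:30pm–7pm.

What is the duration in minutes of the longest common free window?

Ines free within 10:00–20:30: 11:30–14:00, 15:00–15:30, 16:30–17:00, 18:00–18:30.
Elena ∩ Ines: 11:30–14:00, 15:00–15:30, 16:30–17:00, 18:00–18:30.
Elena ∩ Ines ∩ Beatriz: 11:30–12:30, 13:00–14:00, 15:00–15:30, 16:30–17:00, 18:00–18:30.
Common window lengths: 60, 60, 30, 30, 30 min; longest is 60.

60 minutes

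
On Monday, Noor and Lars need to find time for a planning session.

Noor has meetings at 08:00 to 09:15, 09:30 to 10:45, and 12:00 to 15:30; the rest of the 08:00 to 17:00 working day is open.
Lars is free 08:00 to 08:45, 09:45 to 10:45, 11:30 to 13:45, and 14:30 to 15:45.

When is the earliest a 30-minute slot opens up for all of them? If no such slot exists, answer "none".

11:30

Noor free within 08:00–17:00: 09:15–09:30, 10:45–12:00, 15:30–17:00.
Noor ∩ Lars: 11:30–12:00, 15:30–15:45.
Windows ≥ 30 min: 11:30–12:00.
Earliest such window starts at 11:30.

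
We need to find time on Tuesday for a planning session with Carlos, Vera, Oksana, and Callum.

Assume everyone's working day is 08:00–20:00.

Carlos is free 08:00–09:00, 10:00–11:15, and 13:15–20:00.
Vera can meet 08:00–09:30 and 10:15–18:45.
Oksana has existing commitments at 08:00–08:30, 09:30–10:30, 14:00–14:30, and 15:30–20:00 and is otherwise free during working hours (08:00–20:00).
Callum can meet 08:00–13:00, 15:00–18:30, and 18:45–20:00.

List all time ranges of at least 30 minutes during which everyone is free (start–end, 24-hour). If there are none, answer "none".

Oksana free within 08:00–20:00: 08:30–09:30, 10:30–14:00, 14:30–15:30.
Carlos ∩ Vera: 08:00–09:00, 10:15–11:15, 13:15–18:45.
Carlos ∩ Vera ∩ Oksana: 08:30–09:00, 10:30–11:15, 13:15–14:00, 14:30–15:30.
Carlos ∩ Vera ∩ Oksana ∩ Callum: 08:30–09:00, 10:30–11:15, 15:00–15:30.
Windows ≥ 30 min: 08:30–09:00, 10:30–11:15, 15:00–15:30.

08:30–09:00, 10:30–11:15, 15:00–15:30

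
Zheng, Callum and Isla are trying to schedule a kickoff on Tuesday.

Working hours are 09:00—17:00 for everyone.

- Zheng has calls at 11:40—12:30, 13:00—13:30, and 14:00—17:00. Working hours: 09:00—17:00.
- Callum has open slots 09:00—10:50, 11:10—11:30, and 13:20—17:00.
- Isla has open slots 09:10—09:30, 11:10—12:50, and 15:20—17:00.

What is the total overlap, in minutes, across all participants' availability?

Zheng free within 09:00–17:00: 09:00–11:40, 12:30–13:00, 13:30–14:00.
Zheng ∩ Callum: 09:00–10:50, 11:10–11:30, 13:30–14:00.
Zheng ∩ Callum ∩ Isla: 09:10–09:30, 11:10–11:30.
Total common minutes: 20 + 20 = 40.

40 minutes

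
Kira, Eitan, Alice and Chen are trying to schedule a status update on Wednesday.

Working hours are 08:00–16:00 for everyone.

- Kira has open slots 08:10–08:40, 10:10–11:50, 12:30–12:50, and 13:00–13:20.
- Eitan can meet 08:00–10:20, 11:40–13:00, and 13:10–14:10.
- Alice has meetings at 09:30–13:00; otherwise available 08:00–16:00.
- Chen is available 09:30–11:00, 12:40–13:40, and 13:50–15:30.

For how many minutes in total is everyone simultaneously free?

10 minutes

Alice free within 08:00–16:00: 08:00–09:30, 13:00–16:00.
Kira ∩ Eitan: 08:10–08:40, 10:10–10:20, 11:40–11:50, 12:30–12:50, 13:10–13:20.
Kira ∩ Eitan ∩ Alice: 08:10–08:40, 13:10–13:20.
Kira ∩ Eitan ∩ Alice ∩ Chen: 13:10–13:20.
Total common minutes: 10.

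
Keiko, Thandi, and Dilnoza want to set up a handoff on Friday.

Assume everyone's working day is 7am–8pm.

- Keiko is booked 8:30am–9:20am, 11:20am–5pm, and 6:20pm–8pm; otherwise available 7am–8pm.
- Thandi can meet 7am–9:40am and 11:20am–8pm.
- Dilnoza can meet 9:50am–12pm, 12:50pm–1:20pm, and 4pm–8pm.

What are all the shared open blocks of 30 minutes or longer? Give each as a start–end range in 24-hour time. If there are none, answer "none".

Keiko free within 07:00–20:00: 07:00–08:30, 09:20–11:20, 17:00–18:20.
Keiko ∩ Thandi: 07:00–08:30, 09:20–09:40, 17:00–18:20.
Keiko ∩ Thandi ∩ Dilnoza: 17:00–18:20.
Windows ≥ 30 min: 17:00–18:20.

17:00–18:20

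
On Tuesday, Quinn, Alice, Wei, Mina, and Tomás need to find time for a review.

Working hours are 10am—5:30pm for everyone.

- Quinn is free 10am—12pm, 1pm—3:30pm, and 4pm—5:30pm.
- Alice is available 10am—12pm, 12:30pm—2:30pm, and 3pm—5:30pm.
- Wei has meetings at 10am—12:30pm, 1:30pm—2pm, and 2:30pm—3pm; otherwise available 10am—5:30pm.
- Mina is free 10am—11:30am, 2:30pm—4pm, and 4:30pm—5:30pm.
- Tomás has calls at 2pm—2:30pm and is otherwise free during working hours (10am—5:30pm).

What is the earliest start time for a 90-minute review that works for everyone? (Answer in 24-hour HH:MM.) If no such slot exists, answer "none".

none

Wei free within 10:00–17:30: 12:30–13:30, 14:00–14:30, 15:00–17:30.
Tomás free within 10:00–17:30: 10:00–14:00, 14:30–17:30.
Quinn ∩ Alice: 10:00–12:00, 13:00–14:30, 15:00–15:30, 16:00–17:30.
Quinn ∩ Alice ∩ Wei: 13:00–13:30, 14:00–14:30, 15:00–15:30, 16:00–17:30.
Quinn ∩ Alice ∩ Wei ∩ Mina: 15:00–15:30, 16:30–17:30.
Quinn ∩ Alice ∩ Wei ∩ Mina ∩ Tomás: 15:00–15:30, 16:30–17:30.
Windows ≥ 90 min: (none).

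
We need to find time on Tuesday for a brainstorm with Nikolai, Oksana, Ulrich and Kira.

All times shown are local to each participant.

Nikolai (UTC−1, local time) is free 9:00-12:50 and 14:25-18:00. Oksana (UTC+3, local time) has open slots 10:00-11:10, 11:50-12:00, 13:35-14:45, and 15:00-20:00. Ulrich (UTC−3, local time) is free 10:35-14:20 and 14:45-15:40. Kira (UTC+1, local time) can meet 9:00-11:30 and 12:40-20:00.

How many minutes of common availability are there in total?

110 minutes

Nikolai → UTC: 10:00–13:50, 15:25–19:00.
Oksana → UTC: 07:00–08:10, 08:50–09:00, 10:35–11:45, 12:00–17:00.
Ulrich → UTC: 13:35–17:20, 17:45–18:40.
Kira → UTC: 08:00–10:30, 11:40–19:00.
Nikolai ∩ Oksana: 10:35–11:45, 12:00–13:50, 15:25–17:00.
Nikolai ∩ Oksana ∩ Ulrich: 13:35–13:50, 15:25–17:00.
Nikolai ∩ Oksana ∩ Ulrich ∩ Kira: 13:35–13:50, 15:25–17:00.
Total common minutes: 15 + 95 = 110.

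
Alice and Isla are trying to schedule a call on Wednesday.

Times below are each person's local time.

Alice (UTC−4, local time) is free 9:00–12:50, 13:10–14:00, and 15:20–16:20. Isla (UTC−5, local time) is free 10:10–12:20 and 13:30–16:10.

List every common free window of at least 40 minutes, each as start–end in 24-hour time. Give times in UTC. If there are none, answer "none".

15:10–16:50, 19:20–20:20

Alice → UTC: 13:00–16:50, 17:10–18:00, 19:20–20:20.
Isla → UTC: 15:10–17:20, 18:30–21:10.
Alice ∩ Isla: 15:10–16:50, 17:10–17:20, 19:20–20:20.
Windows ≥ 40 min: 15:10–16:50, 19:20–20:20.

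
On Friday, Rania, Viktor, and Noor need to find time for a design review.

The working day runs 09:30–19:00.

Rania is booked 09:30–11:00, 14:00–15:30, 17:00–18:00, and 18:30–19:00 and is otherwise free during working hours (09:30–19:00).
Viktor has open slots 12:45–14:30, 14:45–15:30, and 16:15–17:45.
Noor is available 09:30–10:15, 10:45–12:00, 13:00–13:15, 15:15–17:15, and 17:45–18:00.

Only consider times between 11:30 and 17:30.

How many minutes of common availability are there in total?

60 minutes

Rania free within 09:30–19:00: 11:00–14:00, 15:30–17:00, 18:00–18:30.
Rania ∩ Viktor: 12:45–14:00, 16:15–17:00.
Rania ∩ Viktor ∩ Noor: 13:00–13:15, 16:15–17:00.
Restricted to 11:30–17:30: 13:00–13:15, 16:15–17:00.
Total common minutes: 15 + 45 = 60.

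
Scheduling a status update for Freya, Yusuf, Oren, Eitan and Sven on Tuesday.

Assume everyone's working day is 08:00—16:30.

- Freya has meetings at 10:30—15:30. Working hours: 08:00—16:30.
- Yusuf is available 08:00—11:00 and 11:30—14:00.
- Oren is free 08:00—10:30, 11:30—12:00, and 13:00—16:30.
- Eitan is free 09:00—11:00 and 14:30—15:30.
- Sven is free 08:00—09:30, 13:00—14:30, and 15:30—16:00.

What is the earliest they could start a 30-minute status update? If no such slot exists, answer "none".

09:00

Freya free within 08:00–16:30: 08:00–10:30, 15:30–16:30.
Freya ∩ Yusuf: 08:00–10:30.
Freya ∩ Yusuf ∩ Oren: 08:00–10:30.
Freya ∩ Yusuf ∩ Oren ∩ Eitan: 09:00–10:30.
Freya ∩ Yusuf ∩ Oren ∩ Eitan ∩ Sven: 09:00–09:30.
Windows ≥ 30 min: 09:00–09:30.
Earliest such window starts at 09:00.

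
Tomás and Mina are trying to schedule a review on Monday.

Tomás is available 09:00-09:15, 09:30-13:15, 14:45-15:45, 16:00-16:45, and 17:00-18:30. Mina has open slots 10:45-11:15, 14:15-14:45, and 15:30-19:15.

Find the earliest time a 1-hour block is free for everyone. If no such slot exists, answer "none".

17:00

Tomás ∩ Mina: 10:45–11:15, 15:30–15:45, 16:00–16:45, 17:00–18:30.
Windows ≥ 60 min: 17:00–18:30.
Earliest such window starts at 17:00.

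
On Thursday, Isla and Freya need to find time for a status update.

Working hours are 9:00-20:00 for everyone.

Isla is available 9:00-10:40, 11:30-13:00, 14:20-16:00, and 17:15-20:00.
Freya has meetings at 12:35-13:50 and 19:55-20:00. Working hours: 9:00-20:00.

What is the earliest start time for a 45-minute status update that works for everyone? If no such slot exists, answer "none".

09:00

Freya free within 09:00–20:00: 09:00–12:35, 13:50–19:55.
Isla ∩ Freya: 09:00–10:40, 11:30–12:35, 14:20–16:00, 17:15–19:55.
Windows ≥ 45 min: 09:00–10:40, 11:30–12:35, 14:20–16:00, 17:15–19:55.
Earliest such window starts at 09:00.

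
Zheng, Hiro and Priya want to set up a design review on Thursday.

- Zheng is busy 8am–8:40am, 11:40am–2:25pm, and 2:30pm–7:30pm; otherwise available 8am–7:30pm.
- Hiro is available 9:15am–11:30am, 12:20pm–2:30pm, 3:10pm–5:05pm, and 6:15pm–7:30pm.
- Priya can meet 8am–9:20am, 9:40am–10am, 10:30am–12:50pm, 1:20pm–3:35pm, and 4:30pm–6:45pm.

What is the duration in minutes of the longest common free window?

Zheng free within 08:00–19:30: 08:40–11:40, 14:25–14:30.
Zheng ∩ Hiro: 09:15–11:30, 14:25–14:30.
Zheng ∩ Hiro ∩ Priya: 09:15–09:20, 09:40–10:00, 10:30–11:30, 14:25–14:30.
Common window lengths: 5, 20, 60, 5 min; longest is 60.

60 minutes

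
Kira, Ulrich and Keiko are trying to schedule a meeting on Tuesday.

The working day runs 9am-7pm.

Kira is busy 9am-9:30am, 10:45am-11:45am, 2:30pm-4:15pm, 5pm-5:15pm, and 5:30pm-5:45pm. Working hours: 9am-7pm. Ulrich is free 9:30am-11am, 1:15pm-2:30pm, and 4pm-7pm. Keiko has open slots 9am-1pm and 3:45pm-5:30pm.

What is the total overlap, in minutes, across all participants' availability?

Kira free within 09:00–19:00: 09:30–10:45, 11:45–14:30, 16:15–17:00, 17:15–17:30, 17:45–19:00.
Kira ∩ Ulrich: 09:30–10:45, 13:15–14:30, 16:15–17:00, 17:15–17:30, 17:45–19:00.
Kira ∩ Ulrich ∩ Keiko: 09:30–10:45, 16:15–17:00, 17:15–17:30.
Total common minutes: 75 + 45 + 15 = 135.

135 minutes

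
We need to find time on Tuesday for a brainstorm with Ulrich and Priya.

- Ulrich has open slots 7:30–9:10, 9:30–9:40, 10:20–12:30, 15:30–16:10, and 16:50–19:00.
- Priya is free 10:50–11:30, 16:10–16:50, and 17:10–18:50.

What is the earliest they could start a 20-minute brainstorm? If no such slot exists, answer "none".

10:50

Ulrich ∩ Priya: 10:50–11:30, 17:10–18:50.
Windows ≥ 20 min: 10:50–11:30, 17:10–18:50.
Earliest such window starts at 10:50.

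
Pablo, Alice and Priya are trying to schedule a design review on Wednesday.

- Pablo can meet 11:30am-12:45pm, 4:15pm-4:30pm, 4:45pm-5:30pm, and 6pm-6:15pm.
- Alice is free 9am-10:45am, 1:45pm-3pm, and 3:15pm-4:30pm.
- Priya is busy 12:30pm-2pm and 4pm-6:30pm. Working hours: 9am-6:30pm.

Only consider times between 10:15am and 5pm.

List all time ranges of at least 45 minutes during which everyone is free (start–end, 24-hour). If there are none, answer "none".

none

Priya free within 09:00–18:30: 09:00–12:30, 14:00–16:00.
Pablo ∩ Alice: 16:15–16:30.
Pablo ∩ Alice ∩ Priya: (none).
Restricted to 10:15–17:00: (none).
Windows ≥ 45 min: (none).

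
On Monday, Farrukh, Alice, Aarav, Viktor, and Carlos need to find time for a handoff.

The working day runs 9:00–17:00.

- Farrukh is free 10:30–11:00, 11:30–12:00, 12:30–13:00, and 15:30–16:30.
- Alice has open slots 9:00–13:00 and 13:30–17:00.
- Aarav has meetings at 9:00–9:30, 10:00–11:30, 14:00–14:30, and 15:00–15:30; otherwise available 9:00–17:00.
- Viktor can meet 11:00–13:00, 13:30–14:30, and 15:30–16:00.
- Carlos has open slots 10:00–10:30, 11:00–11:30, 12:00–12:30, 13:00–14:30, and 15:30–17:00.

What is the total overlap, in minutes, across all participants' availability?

30 minutes

Aarav free within 09:00–17:00: 09:30–10:00, 11:30–14:00, 14:30–15:00, 15:30–17:00.
Farrukh ∩ Alice: 10:30–11:00, 11:30–12:00, 12:30–13:00, 15:30–16:30.
Farrukh ∩ Alice ∩ Aarav: 11:30–12:00, 12:30–13:00, 15:30–16:30.
Farrukh ∩ Alice ∩ Aarav ∩ Viktor: 11:30–12:00, 12:30–13:00, 15:30–16:00.
Farrukh ∩ Alice ∩ Aarav ∩ Viktor ∩ Carlos: 15:30–16:00.
Total common minutes: 30.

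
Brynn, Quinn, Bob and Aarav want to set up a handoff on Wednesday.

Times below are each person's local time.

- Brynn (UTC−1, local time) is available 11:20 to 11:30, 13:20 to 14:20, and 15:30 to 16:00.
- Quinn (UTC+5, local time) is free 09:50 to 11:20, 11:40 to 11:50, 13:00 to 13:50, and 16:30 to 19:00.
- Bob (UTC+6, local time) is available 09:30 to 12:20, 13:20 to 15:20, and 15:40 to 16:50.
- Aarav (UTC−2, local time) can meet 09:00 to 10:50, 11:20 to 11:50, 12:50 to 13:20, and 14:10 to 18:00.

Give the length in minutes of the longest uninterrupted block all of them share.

0 minutes

Brynn → UTC: 12:20–12:30, 14:20–15:20, 16:30–17:00.
Quinn → UTC: 04:50–06:20, 06:40–06:50, 08:00–08:50, 11:30–14:00.
Bob → UTC: 03:30–06:20, 07:20–09:20, 09:40–10:50.
Aarav → UTC: 11:00–12:50, 13:20–13:50, 14:50–15:20, 16:10–20:00.
Brynn ∩ Quinn: 12:20–12:30.
Brynn ∩ Quinn ∩ Bob: (none).
Brynn ∩ Quinn ∩ Bob ∩ Aarav: (none).
No common window.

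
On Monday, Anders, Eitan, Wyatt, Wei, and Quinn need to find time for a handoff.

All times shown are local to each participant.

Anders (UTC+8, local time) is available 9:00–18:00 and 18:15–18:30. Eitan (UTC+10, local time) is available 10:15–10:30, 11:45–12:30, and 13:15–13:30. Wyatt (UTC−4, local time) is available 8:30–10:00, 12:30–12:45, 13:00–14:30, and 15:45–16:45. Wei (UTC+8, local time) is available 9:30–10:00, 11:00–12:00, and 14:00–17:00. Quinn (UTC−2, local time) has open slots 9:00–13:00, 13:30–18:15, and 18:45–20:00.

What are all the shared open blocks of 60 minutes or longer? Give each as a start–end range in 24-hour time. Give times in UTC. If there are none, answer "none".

none

Anders → UTC: 01:00–10:00, 10:15–10:30.
Eitan → UTC: 00:15–00:30, 01:45–02:30, 03:15–03:30.
Wyatt → UTC: 12:30–14:00, 16:30–16:45, 17:00–18:30, 19:45–20:45.
Wei → UTC: 01:30–02:00, 03:00–04:00, 06:00–09:00.
Quinn → UTC: 11:00–15:00, 15:30–20:15, 20:45–22:00.
Anders ∩ Eitan: 01:45–02:30, 03:15–03:30.
Anders ∩ Eitan ∩ Wyatt: (none).
Anders ∩ Eitan ∩ Wyatt ∩ Wei: (none).
Anders ∩ Eitan ∩ Wyatt ∩ Wei ∩ Quinn: (none).
Windows ≥ 60 min: (none).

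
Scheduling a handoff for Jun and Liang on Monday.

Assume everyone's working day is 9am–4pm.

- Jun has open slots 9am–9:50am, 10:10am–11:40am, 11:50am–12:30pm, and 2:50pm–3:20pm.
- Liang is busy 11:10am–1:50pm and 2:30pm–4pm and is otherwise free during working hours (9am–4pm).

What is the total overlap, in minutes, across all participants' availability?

Liang free within 09:00–16:00: 09:00–11:10, 13:50–14:30.
Jun ∩ Liang: 09:00–09:50, 10:10–11:10.
Total common minutes: 50 + 60 = 110.

110 minutes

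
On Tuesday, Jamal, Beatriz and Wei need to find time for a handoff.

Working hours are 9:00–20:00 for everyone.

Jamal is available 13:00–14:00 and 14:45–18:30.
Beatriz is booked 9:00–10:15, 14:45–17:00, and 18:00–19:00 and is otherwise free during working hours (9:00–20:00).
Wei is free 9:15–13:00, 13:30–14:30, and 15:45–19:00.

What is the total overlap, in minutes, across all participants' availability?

90 minutes

Beatriz free within 09:00–20:00: 10:15–14:45, 17:00–18:00, 19:00–20:00.
Jamal ∩ Beatriz: 13:00–14:00, 17:00–18:00.
Jamal ∩ Beatriz ∩ Wei: 13:30–14:00, 17:00–18:00.
Total common minutes: 30 + 60 = 90.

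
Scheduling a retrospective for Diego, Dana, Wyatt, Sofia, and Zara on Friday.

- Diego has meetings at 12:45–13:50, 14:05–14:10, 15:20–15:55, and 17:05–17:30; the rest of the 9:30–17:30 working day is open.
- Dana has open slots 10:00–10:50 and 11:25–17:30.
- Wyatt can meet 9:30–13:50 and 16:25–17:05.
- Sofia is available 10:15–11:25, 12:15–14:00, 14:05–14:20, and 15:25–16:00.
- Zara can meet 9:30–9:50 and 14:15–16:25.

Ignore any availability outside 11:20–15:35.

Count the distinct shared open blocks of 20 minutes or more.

0

Diego free within 09:30–17:30: 09:30–12:45, 13:50–14:05, 14:10–15:20, 15:55–17:05.
Diego ∩ Dana: 10:00–10:50, 11:25–12:45, 13:50–14:05, 14:10–15:20, 15:55–17:05.
Diego ∩ Dana ∩ Wyatt: 10:00–10:50, 11:25–12:45, 16:25–17:05.
Diego ∩ Dana ∩ Wyatt ∩ Sofia: 10:15–10:50, 12:15–12:45.
Diego ∩ Dana ∩ Wyatt ∩ Sofia ∩ Zara: (none).
Restricted to 11:20–15:35: (none).
Windows ≥ 20 min: (none).
That's 0 windows.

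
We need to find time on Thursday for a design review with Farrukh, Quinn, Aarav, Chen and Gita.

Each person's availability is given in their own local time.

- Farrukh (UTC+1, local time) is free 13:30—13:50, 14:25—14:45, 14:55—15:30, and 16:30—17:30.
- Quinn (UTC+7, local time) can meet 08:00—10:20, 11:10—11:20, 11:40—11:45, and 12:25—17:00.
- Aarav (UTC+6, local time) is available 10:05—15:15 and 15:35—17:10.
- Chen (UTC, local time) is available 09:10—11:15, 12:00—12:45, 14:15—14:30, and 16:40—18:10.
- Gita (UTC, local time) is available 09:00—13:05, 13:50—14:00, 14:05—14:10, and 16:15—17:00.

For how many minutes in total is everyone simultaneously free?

Farrukh → UTC: 12:30–12:50, 13:25–13:45, 13:55–14:30, 15:30–16:30.
Quinn → UTC: 01:00–03:20, 04:10–04:20, 04:40–04:45, 05:25–10:00.
Aarav → UTC: 04:05–09:15, 09:35–11:10.
Chen → UTC: 09:10–11:15, 12:00–12:45, 14:15–14:30, 16:40–18:10.
Gita → UTC: 09:00–13:05, 13:50–14:00, 14:05–14:10, 16:15–17:00.
Farrukh ∩ Quinn: (none).
Farrukh ∩ Quinn ∩ Aarav: (none).
Farrukh ∩ Quinn ∩ Aarav ∩ Chen: (none).
Farrukh ∩ Quinn ∩ Aarav ∩ Chen ∩ Gita: (none).
Total common minutes: 0.

0 minutes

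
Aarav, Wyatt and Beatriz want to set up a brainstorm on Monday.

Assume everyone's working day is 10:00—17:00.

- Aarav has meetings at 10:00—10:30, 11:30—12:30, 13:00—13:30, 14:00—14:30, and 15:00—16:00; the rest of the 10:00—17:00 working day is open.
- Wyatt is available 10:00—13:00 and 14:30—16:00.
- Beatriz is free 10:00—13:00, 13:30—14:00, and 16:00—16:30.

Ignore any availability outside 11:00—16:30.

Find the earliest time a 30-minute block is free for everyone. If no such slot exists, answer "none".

11:00

Aarav free within 10:00–17:00: 10:30–11:30, 12:30–13:00, 13:30–14:00, 14:30–15:00, 16:00–17:00.
Aarav ∩ Wyatt: 10:30–11:30, 12:30–13:00, 14:30–15:00.
Aarav ∩ Wyatt ∩ Beatriz: 10:30–11:30, 12:30–13:00.
Restricted to 11:00–16:30: 11:00–11:30, 12:30–13:00.
Windows ≥ 30 min: 11:00–11:30, 12:30–13:00.
Earliest such window starts at 11:00.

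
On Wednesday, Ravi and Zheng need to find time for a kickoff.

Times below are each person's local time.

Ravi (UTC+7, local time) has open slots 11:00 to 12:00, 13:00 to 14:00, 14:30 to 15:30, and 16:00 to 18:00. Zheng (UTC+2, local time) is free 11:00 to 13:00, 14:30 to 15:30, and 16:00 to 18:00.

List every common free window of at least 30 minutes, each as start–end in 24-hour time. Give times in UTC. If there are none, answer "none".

09:00–11:00

Ravi → UTC: 04:00–05:00, 06:00–07:00, 07:30–08:30, 09:00–11:00.
Zheng → UTC: 09:00–11:00, 12:30–13:30, 14:00–16:00.
Ravi ∩ Zheng: 09:00–11:00.
Windows ≥ 30 min: 09:00–11:00.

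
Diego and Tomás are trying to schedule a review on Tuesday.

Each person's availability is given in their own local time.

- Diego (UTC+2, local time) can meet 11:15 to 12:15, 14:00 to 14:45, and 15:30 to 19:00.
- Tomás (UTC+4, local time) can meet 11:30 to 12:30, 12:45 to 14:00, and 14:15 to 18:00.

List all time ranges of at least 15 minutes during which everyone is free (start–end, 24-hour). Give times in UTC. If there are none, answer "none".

Diego → UTC: 09:15–10:15, 12:00–12:45, 13:30–17:00.
Tomás → UTC: 07:30–08:30, 08:45–10:00, 10:15–14:00.
Diego ∩ Tomás: 09:15–10:00, 12:00–12:45, 13:30–14:00.
Windows ≥ 15 min: 09:15–10:00, 12:00–12:45, 13:30–14:00.

09:15–10:00, 12:00–12:45, 13:30–14:00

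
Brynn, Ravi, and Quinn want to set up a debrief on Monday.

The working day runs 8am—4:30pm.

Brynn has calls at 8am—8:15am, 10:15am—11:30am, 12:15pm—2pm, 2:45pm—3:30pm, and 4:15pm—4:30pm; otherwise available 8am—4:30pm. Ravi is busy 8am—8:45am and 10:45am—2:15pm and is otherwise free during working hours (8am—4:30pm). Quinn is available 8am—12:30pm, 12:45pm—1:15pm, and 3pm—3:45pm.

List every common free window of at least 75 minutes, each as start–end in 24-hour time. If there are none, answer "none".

Brynn free within 08:00–16:30: 08:15–10:15, 11:30–12:15, 14:00–14:45, 15:30–16:15.
Ravi free within 08:00–16:30: 08:45–10:45, 14:15–16:30.
Brynn ∩ Ravi: 08:45–10:15, 14:15–14:45, 15:30–16:15.
Brynn ∩ Ravi ∩ Quinn: 08:45–10:15, 15:30–15:45.
Windows ≥ 75 min: 08:45–10:15.

08:45–10:15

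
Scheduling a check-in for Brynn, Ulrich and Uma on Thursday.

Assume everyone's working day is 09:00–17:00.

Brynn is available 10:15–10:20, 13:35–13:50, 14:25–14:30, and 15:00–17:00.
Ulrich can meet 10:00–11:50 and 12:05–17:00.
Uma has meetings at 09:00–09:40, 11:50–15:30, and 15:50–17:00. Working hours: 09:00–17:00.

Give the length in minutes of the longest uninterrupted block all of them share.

Uma free within 09:00–17:00: 09:40–11:50, 15:30–15:50.
Brynn ∩ Ulrich: 10:15–10:20, 13:35–13:50, 14:25–14:30, 15:00–17:00.
Brynn ∩ Ulrich ∩ Uma: 10:15–10:20, 15:30–15:50.
Common window lengths: 5, 20 min; longest is 20.

20 minutes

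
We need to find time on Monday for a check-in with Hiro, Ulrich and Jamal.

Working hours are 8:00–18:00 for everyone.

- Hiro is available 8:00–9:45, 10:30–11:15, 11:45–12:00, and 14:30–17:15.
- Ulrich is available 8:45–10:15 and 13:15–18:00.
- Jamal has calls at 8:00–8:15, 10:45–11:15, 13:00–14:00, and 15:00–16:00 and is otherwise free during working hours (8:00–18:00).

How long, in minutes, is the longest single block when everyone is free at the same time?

Jamal free within 08:00–18:00: 08:15–10:45, 11:15–13:00, 14:00–15:00, 16:00–18:00.
Hiro ∩ Ulrich: 08:45–09:45, 14:30–17:15.
Hiro ∩ Ulrich ∩ Jamal: 08:45–09:45, 14:30–15:00, 16:00–17:15.
Common window lengths: 60, 30, 75 min; longest is 75.

75 minutes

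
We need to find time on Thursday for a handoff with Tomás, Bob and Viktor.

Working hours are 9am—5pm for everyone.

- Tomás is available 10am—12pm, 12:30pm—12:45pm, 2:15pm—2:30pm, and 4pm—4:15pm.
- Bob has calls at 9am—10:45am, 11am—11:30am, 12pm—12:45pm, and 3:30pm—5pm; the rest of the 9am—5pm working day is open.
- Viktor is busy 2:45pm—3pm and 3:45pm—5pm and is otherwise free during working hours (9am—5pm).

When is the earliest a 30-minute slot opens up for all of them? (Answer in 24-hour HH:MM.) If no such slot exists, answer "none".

Bob free within 09:00–17:00: 10:45–11:00, 11:30–12:00, 12:45–15:30.
Viktor free within 09:00–17:00: 09:00–14:45, 15:00–15:45.
Tomás ∩ Bob: 10:45–11:00, 11:30–12:00, 14:15–14:30.
Tomás ∩ Bob ∩ Viktor: 10:45–11:00, 11:30–12:00, 14:15–14:30.
Windows ≥ 30 min: 11:30–12:00.
Earliest such window starts at 11:30.

11:30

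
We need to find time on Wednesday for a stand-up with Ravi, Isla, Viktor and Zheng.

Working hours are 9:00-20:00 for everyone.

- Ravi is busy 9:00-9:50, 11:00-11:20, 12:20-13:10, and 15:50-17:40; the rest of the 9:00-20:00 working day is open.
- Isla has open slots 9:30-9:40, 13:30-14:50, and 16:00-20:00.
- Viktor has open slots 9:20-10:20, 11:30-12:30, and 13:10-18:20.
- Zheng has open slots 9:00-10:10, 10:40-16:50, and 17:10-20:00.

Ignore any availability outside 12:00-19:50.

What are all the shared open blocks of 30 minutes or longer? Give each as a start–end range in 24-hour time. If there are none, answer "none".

13:30–14:50, 17:40–18:20

Ravi free within 09:00–20:00: 09:50–11:00, 11:20–12:20, 13:10–15:50, 17:40–20:00.
Ravi ∩ Isla: 13:30–14:50, 17:40–20:00.
Ravi ∩ Isla ∩ Viktor: 13:30–14:50, 17:40–18:20.
Ravi ∩ Isla ∩ Viktor ∩ Zheng: 13:30–14:50, 17:40–18:20.
Restricted to 12:00–19:50: 13:30–14:50, 17:40–18:20.
Windows ≥ 30 min: 13:30–14:50, 17:40–18:20.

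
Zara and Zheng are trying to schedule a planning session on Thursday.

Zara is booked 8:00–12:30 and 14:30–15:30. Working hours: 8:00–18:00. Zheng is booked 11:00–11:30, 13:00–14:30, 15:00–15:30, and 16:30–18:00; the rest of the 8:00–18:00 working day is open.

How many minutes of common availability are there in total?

90 minutes

Zara free within 08:00–18:00: 12:30–14:30, 15:30–18:00.
Zheng free within 08:00–18:00: 08:00–11:00, 11:30–13:00, 14:30–15:00, 15:30–16:30.
Zara ∩ Zheng: 12:30–13:00, 15:30–16:30.
Total common minutes: 30 + 60 = 90.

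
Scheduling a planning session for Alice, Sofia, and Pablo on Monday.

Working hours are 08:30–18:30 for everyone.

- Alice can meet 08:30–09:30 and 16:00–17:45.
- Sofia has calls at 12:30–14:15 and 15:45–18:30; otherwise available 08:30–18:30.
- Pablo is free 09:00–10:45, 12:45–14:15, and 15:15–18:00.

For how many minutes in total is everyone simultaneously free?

30 minutes

Sofia free within 08:30–18:30: 08:30–12:30, 14:15–15:45.
Alice ∩ Sofia: 08:30–09:30.
Alice ∩ Sofia ∩ Pablo: 09:00–09:30.
Total common minutes: 30.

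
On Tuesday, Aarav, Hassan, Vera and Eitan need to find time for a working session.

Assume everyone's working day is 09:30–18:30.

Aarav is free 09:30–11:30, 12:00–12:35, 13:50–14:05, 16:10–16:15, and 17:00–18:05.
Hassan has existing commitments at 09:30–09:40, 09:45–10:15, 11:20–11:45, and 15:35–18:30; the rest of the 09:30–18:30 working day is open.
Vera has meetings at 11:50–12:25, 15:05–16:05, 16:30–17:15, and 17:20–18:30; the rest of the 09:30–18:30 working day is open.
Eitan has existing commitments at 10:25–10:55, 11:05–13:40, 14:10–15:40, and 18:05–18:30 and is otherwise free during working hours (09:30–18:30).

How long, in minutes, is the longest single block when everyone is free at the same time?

Hassan free within 09:30–18:30: 09:40–09:45, 10:15–11:20, 11:45–15:35.
Vera free within 09:30–18:30: 09:30–11:50, 12:25–15:05, 16:05–16:30, 17:15–17:20.
Eitan free within 09:30–18:30: 09:30–10:25, 10:55–11:05, 13:40–14:10, 15:40–18:05.
Aarav ∩ Hassan: 09:40–09:45, 10:15–11:20, 12:00–12:35, 13:50–14:05.
Aarav ∩ Hassan ∩ Vera: 09:40–09:45, 10:15–11:20, 12:25–12:35, 13:50–14:05.
Aarav ∩ Hassan ∩ Vera ∩ Eitan: 09:40–09:45, 10:15–10:25, 10:55–11:05, 13:50–14:05.
Common window lengths: 5, 10, 10, 15 min; longest is 15.

15 minutes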